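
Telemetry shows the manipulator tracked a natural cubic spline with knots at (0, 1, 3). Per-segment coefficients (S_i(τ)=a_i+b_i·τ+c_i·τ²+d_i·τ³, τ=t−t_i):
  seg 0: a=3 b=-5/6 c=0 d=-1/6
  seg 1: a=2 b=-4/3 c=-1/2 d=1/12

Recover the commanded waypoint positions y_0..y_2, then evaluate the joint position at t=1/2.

y_0 = S_0(0) = a_0 = 3
y_1 = S_1(0) = a_1 = 2
y_2 = S_1(2) = -2
t_q=1/2 is in segment 0 (τ=1/2); S_0(τ)=41/16

y_0=3 y_1=2 y_2=-2
S(1/2) = 41/16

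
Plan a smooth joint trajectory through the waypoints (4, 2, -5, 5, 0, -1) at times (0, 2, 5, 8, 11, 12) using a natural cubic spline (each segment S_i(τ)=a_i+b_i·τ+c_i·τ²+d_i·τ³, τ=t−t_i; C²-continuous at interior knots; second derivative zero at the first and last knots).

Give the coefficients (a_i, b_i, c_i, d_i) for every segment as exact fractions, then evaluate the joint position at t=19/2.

Δ: Δ0=-1, Δ1=-7/3, Δ2=10/3, Δ3=-5/3, Δ4=-1
row 1: diag=10, rhs=-8; c'=3/10, d'=-4/5
row 2: denom=12−3·3/10=111/10; d'=(34−3·-4/5)/(111/10)=364/111
row 3: denom=12−3·10/37=414/37; d'=(-30−3·364/111)/(414/37)=-737/207
row 4: denom=8−3·37/138=331/46; d'=(4−3·-737/207)/(331/46)=2026/993
back: M4=2026/993
back: M3=-737/207−37/138·2026/993=-12236/2979
back: M2=364/111−10/37·-12236/2979=13076/2979
back: M1=-4/5−3/10·13076/2979=-2102/993
M: M0=0, M1=-2102/993, M2=13076/2979, M3=-12236/2979, M4=2026/993, M5=0
seg 0: a=4, c=M0/2=0, d=(M1−M0)/(6·2)=-1051/5958, b=Δ0−h0·(2M0+M1)/6=-877/2979
seg 1: a=2, c=M1/2=-1051/993, d=(M2−M1)/(6·3)=9691/26811, b=Δ1−h1·(2M1+M2)/6=-7183/2979
seg 2: a=-5, c=M2/2=6538/2979, d=(M3−M2)/(6·3)=-12656/26811, b=Δ2−h2·(2M2+M3)/6=2972/2979
seg 3: a=5, c=M3/2=-6118/2979, d=(M4−M3)/(6·3)=9157/26811, b=Δ3−h3·(2M3+M4)/6=4232/2979
seg 4: a=0, c=M4/2=1013/993, d=(M5−M4)/(6·1)=-1013/2979, b=Δ4−h4·(2M4+M5)/6=-5005/2979
t_q=19/2 → seg 3, τ=3/2; S=5+4232/2979·τ+-6118/2979·τ²+9157/26811·τ³=9699/2648

  seg 0: a=4 b=-877/2979 c=0 d=-1051/5958
  seg 1: a=2 b=-7183/2979 c=-1051/993 d=9691/26811
  seg 2: a=-5 b=2972/2979 c=6538/2979 d=-12656/26811
  seg 3: a=5 b=4232/2979 c=-6118/2979 d=9157/26811
  seg 4: a=0 b=-5005/2979 c=1013/993 d=-1013/2979
S(19/2) = 9699/2648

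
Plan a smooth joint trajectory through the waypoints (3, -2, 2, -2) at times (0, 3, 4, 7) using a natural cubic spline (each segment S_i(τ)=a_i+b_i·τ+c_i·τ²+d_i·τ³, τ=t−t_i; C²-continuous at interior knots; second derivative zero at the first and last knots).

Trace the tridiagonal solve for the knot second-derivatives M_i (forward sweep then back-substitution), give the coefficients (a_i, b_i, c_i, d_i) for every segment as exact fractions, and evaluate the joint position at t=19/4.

Δ: Δ0=-5/3, Δ1=4, Δ2=-4/3
row 1: diag=8, rhs=34; c'=1/8, d'=17/4
row 2: denom=8−1·1/8=63/8; d'=(-32−1·17/4)/(63/8)=-290/63
back: M2=-290/63
back: M1=17/4−1/8·-290/63=304/63
M: M0=0, M1=304/63, M2=-290/63, M3=0
seg 0: a=3, c=M0/2=0, d=(M1−M0)/(6·3)=152/567, b=Δ0−h0·(2M0+M1)/6=-257/63
seg 1: a=-2, c=M1/2=152/63, d=(M2−M1)/(6·1)=-11/7, b=Δ1−h1·(2M1+M2)/6=199/63
seg 2: a=2, c=M2/2=-145/63, d=(M3−M2)/(6·3)=145/567, b=Δ2−h2·(2M2+M3)/6=206/63
t_q=19/4 → seg 2, τ=3/4; S=2+206/63·τ+-145/63·τ²+145/567·τ³=209/64

  seg 0: a=3 b=-257/63 c=0 d=152/567
  seg 1: a=-2 b=199/63 c=152/63 d=-11/7
  seg 2: a=2 b=206/63 c=-145/63 d=145/567
S(19/4) = 209/64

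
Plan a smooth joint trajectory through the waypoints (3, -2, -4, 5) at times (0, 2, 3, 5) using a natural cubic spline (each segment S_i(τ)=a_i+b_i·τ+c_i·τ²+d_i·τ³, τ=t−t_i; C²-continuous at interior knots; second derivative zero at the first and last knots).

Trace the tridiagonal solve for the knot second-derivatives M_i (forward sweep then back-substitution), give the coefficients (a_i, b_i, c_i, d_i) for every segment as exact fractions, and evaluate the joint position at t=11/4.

  seg 0: a=3 b=-23/10 c=0 d=-1/20
  seg 1: a=-2 b=-29/10 c=-3/10 d=6/5
  seg 2: a=-4 b=1/10 c=33/10 d=-11/20
S(11/4) = -307/80

Δ: Δ0=-5/2, Δ1=-2, Δ2=9/2
row 1: diag=6, rhs=3; c'=1/6, d'=1/2
row 2: denom=6−1·1/6=35/6; d'=(39−1·1/2)/(35/6)=33/5
back: M2=33/5
back: M1=1/2−1/6·33/5=-3/5
M: M0=0, M1=-3/5, M2=33/5, M3=0
seg 0: a=3, c=M0/2=0, d=(M1−M0)/(6·2)=-1/20, b=Δ0−h0·(2M0+M1)/6=-23/10
seg 1: a=-2, c=M1/2=-3/10, d=(M2−M1)/(6·1)=6/5, b=Δ1−h1·(2M1+M2)/6=-29/10
seg 2: a=-4, c=M2/2=33/10, d=(M3−M2)/(6·2)=-11/20, b=Δ2−h2·(2M2+M3)/6=1/10
t_q=11/4 → seg 1, τ=3/4; S=-2+-29/10·τ+-3/10·τ²+6/5·τ³=-307/80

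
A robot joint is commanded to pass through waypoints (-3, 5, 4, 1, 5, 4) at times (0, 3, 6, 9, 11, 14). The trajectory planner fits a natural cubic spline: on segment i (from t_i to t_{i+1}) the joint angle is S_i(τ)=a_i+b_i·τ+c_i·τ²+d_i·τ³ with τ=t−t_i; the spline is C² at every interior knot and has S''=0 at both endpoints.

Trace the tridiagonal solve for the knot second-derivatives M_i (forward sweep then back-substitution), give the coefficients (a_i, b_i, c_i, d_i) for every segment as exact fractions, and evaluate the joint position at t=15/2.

  seg 0: a=-3 b=2207/660 c=0 d=-149/1980
  seg 1: a=5 b=433/330 c=-149/220 d=17/396
  seg 2: a=4 b=-1051/660 c=-16/55 d=967/5940
  seg 3: a=1 b=349/330 c=155/132 d=-58/165
  seg 4: a=5 b=169/110 c=-617/660 d=617/5940
S(15/2) = 241/160

Δ: Δ0=8/3, Δ1=-1/3, Δ2=-1, Δ3=2, Δ4=-1/3
row 1: diag=12, rhs=-18; c'=1/4, d'=-3/2
row 2: denom=12−3·1/4=45/4; d'=(-4−3·-3/2)/(45/4)=2/45
row 3: denom=10−3·4/15=46/5; d'=(18−3·2/45)/(46/5)=134/69
row 4: denom=10−2·5/23=220/23; d'=(-14−2·134/69)/(220/23)=-617/330
back: M4=-617/330
back: M3=134/69−5/23·-617/330=155/66
back: M2=2/45−4/15·155/66=-32/55
back: M1=-3/2−1/4·-32/55=-149/110
M: M0=0, M1=-149/110, M2=-32/55, M3=155/66, M4=-617/330, M5=0
seg 0: a=-3, c=M0/2=0, d=(M1−M0)/(6·3)=-149/1980, b=Δ0−h0·(2M0+M1)/6=2207/660
seg 1: a=5, c=M1/2=-149/220, d=(M2−M1)/(6·3)=17/396, b=Δ1−h1·(2M1+M2)/6=433/330
seg 2: a=4, c=M2/2=-16/55, d=(M3−M2)/(6·3)=967/5940, b=Δ2−h2·(2M2+M3)/6=-1051/660
seg 3: a=1, c=M3/2=155/132, d=(M4−M3)/(6·2)=-58/165, b=Δ3−h3·(2M3+M4)/6=349/330
seg 4: a=5, c=M4/2=-617/660, d=(M5−M4)/(6·3)=617/5940, b=Δ4−h4·(2M4+M5)/6=169/110
t_q=15/2 → seg 2, τ=3/2; S=4+-1051/660·τ+-16/55·τ²+967/5940·τ³=241/160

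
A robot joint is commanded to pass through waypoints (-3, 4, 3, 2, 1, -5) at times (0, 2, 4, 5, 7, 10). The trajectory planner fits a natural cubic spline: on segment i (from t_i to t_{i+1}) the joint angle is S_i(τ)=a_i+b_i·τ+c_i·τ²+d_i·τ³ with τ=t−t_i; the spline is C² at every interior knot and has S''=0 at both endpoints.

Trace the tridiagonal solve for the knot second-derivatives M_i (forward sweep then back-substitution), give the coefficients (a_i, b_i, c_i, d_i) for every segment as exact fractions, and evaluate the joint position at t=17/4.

  seg 0: a=-3 b=1351/298 c=0 d=-77/298
  seg 1: a=4 b=427/298 c=-231/149 d=87/298
  seg 2: a=3 b=-377/298 c=30/149 d=19/298
  seg 3: a=2 b=-100/149 c=117/298 d=-183/1192
  seg 4: a=1 b=-281/298 c=-315/596 d=35/596
S(17/4) = 51443/19072

Δ: Δ0=7/2, Δ1=-1/2, Δ2=-1, Δ3=-1/2, Δ4=-2
row 1: diag=8, rhs=-24; c'=1/4, d'=-3
row 2: denom=6−2·1/4=11/2; d'=(-3−2·-3)/(11/2)=6/11
row 3: denom=6−1·2/11=64/11; d'=(3−1·6/11)/(64/11)=27/64
row 4: denom=10−2·11/32=149/16; d'=(-9−2·27/64)/(149/16)=-315/298
back: M4=-315/298
back: M3=27/64−11/32·-315/298=117/149
back: M2=6/11−2/11·117/149=60/149
back: M1=-3−1/4·60/149=-462/149
M: M0=0, M1=-462/149, M2=60/149, M3=117/149, M4=-315/298, M5=0
seg 0: a=-3, c=M0/2=0, d=(M1−M0)/(6·2)=-77/298, b=Δ0−h0·(2M0+M1)/6=1351/298
seg 1: a=4, c=M1/2=-231/149, d=(M2−M1)/(6·2)=87/298, b=Δ1−h1·(2M1+M2)/6=427/298
seg 2: a=3, c=M2/2=30/149, d=(M3−M2)/(6·1)=19/298, b=Δ2−h2·(2M2+M3)/6=-377/298
seg 3: a=2, c=M3/2=117/298, d=(M4−M3)/(6·2)=-183/1192, b=Δ3−h3·(2M3+M4)/6=-100/149
seg 4: a=1, c=M4/2=-315/596, d=(M5−M4)/(6·3)=35/596, b=Δ4−h4·(2M4+M5)/6=-281/298
t_q=17/4 → seg 2, τ=1/4; S=3+-377/298·τ+30/149·τ²+19/298·τ³=51443/19072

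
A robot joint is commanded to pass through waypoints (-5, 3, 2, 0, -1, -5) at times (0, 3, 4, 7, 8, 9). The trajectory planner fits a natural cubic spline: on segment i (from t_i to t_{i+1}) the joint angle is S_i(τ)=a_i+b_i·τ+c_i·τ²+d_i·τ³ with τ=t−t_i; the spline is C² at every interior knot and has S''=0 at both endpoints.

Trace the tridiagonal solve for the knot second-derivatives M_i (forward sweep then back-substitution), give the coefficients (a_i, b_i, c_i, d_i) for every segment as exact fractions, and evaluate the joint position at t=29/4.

Δ: Δ0=8/3, Δ1=-1, Δ2=-2/3, Δ3=-1, Δ4=-4
row 1: diag=8, rhs=-22; c'=1/8, d'=-11/4
row 2: denom=8−1·1/8=63/8; d'=(2−1·-11/4)/(63/8)=38/63
row 3: denom=8−3·8/21=48/7; d'=(-2−3·38/63)/(48/7)=-5/9
row 4: denom=4−1·7/48=185/48; d'=(-18−1·-5/9)/(185/48)=-2512/555
back: M4=-2512/555
back: M3=-5/9−7/48·-2512/555=58/555
back: M2=38/63−8/21·58/555=938/1665
back: M1=-11/4−1/8·938/1665=-4696/1665
M: M0=0, M1=-4696/1665, M2=938/1665, M3=58/555, M4=-2512/555, M5=0
seg 0: a=-5, c=M0/2=0, d=(M1−M0)/(6·3)=-2348/14985, b=Δ0−h0·(2M0+M1)/6=6788/1665
seg 1: a=3, c=M1/2=-2348/1665, d=(M2−M1)/(6·1)=313/555, b=Δ1−h1·(2M1+M2)/6=-256/1665
seg 2: a=2, c=M2/2=469/1665, d=(M3−M2)/(6·3)=-382/14985, b=Δ2−h2·(2M2+M3)/6=-427/333
seg 3: a=0, c=M3/2=29/555, d=(M4−M3)/(6·1)=-257/333, b=Δ3−h3·(2M3+M4)/6=-467/1665
seg 4: a=-1, c=M4/2=-1256/555, d=(M5−M4)/(6·1)=1256/1665, b=Δ4−h4·(2M4+M5)/6=-4148/1665
t_q=29/4 → seg 3, τ=1/4; S=0+-467/1665·τ+29/555·τ²+-257/333·τ³=-2803/35520

  seg 0: a=-5 b=6788/1665 c=0 d=-2348/14985
  seg 1: a=3 b=-256/1665 c=-2348/1665 d=313/555
  seg 2: a=2 b=-427/333 c=469/1665 d=-382/14985
  seg 3: a=0 b=-467/1665 c=29/555 d=-257/333
  seg 4: a=-1 b=-4148/1665 c=-1256/555 d=1256/1665
S(29/4) = -2803/35520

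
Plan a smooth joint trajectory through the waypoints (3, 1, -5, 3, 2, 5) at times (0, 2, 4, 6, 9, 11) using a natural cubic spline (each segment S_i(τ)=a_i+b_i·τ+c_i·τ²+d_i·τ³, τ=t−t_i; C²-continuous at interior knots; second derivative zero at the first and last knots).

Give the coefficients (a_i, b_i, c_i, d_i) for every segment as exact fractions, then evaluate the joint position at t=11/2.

Δ: Δ0=-1, Δ1=-3, Δ2=4, Δ3=-1/3, Δ4=3/2
row 1: diag=8, rhs=-12; c'=1/4, d'=-3/2
row 2: denom=8−2·1/4=15/2; d'=(42−2·-3/2)/(15/2)=6
row 3: denom=10−2·4/15=142/15; d'=(-26−2·6)/(142/15)=-285/71
row 4: denom=10−3·45/142=1285/142; d'=(11−3·-285/71)/(1285/142)=3272/1285
back: M4=3272/1285
back: M3=-285/71−45/142·3272/1285=-1239/257
back: M2=6−4/15·-1239/257=9362/1285
back: M1=-3/2−1/4·9362/1285=-4268/1285
M: M0=0, M1=-4268/1285, M2=9362/1285, M3=-1239/257, M4=3272/1285, M5=0
seg 0: a=3, c=M0/2=0, d=(M1−M0)/(6·2)=-1067/3855, b=Δ0−h0·(2M0+M1)/6=413/3855
seg 1: a=1, c=M1/2=-2134/1285, d=(M2−M1)/(6·2)=1363/1542, b=Δ1−h1·(2M1+M2)/6=-12391/3855
seg 2: a=-5, c=M2/2=4681/1285, d=(M3−M2)/(6·2)=-15557/15420, b=Δ2−h2·(2M2+M3)/6=2891/3855
seg 3: a=3, c=M3/2=-1239/514, d=(M4−M3)/(6·3)=9467/23130, b=Δ3−h3·(2M3+M4)/6=12392/3855
seg 4: a=2, c=M4/2=1636/1285, d=(M5−M4)/(6·2)=-818/3855, b=Δ4−h4·(2M4+M5)/6=-1523/7710
t_q=11/2 → seg 2, τ=3/2; S=-5+2891/3855·τ+4681/1285·τ²+-15557/15420·τ³=7535/8224

  seg 0: a=3 b=413/3855 c=0 d=-1067/3855
  seg 1: a=1 b=-12391/3855 c=-2134/1285 d=1363/1542
  seg 2: a=-5 b=2891/3855 c=4681/1285 d=-15557/15420
  seg 3: a=3 b=12392/3855 c=-1239/514 d=9467/23130
  seg 4: a=2 b=-1523/7710 c=1636/1285 d=-818/3855
S(11/2) = 7535/8224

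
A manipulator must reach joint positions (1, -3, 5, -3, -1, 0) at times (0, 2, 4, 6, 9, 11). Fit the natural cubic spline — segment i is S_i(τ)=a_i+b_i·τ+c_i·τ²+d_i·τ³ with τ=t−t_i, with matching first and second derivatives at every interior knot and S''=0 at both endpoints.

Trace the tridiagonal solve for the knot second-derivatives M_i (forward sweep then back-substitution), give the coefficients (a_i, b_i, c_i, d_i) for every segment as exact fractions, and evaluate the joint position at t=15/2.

Δ: Δ0=-2, Δ1=4, Δ2=-4, Δ3=2/3, Δ4=1/2
row 1: diag=8, rhs=36; c'=1/4, d'=9/2
row 2: denom=8−2·1/4=15/2; d'=(-48−2·9/2)/(15/2)=-38/5
row 3: denom=10−2·4/15=142/15; d'=(28−2·-38/5)/(142/15)=324/71
row 4: denom=10−3·45/142=1285/142; d'=(-1−3·324/71)/(1285/142)=-2086/1285
back: M4=-2086/1285
back: M3=324/71−45/142·-2086/1285=1305/257
back: M2=-38/5−4/15·1305/257=-11506/1285
back: M1=9/2−1/4·-11506/1285=8659/1285
M: M0=0, M1=8659/1285, M2=-11506/1285, M3=1305/257, M4=-2086/1285, M5=0
seg 0: a=1, c=M0/2=0, d=(M1−M0)/(6·2)=8659/15420, b=Δ0−h0·(2M0+M1)/6=-16369/3855
seg 1: a=-3, c=M1/2=8659/2570, d=(M2−M1)/(6·2)=-4033/3084, b=Δ1−h1·(2M1+M2)/6=9608/3855
seg 2: a=5, c=M2/2=-5753/1285, d=(M3−M2)/(6·2)=18031/15420, b=Δ2−h2·(2M2+M3)/6=1067/3855
seg 3: a=-3, c=M3/2=1305/514, d=(M4−M3)/(6·3)=-8611/23130, b=Δ3−h3·(2M3+M4)/6=-13876/3855
seg 4: a=-1, c=M4/2=-1043/1285, d=(M5−M4)/(6·2)=1043/7710, b=Δ4−h4·(2M4+M5)/6=12199/7710
t_q=15/2 → seg 3, τ=3/2; S=-3+-13876/3855·τ+1305/514·τ²+-8611/23130·τ³=-81071/20560

  seg 0: a=1 b=-16369/3855 c=0 d=8659/15420
  seg 1: a=-3 b=9608/3855 c=8659/2570 d=-4033/3084
  seg 2: a=5 b=1067/3855 c=-5753/1285 d=18031/15420
  seg 3: a=-3 b=-13876/3855 c=1305/514 d=-8611/23130
  seg 4: a=-1 b=12199/7710 c=-1043/1285 d=1043/7710
S(15/2) = -81071/20560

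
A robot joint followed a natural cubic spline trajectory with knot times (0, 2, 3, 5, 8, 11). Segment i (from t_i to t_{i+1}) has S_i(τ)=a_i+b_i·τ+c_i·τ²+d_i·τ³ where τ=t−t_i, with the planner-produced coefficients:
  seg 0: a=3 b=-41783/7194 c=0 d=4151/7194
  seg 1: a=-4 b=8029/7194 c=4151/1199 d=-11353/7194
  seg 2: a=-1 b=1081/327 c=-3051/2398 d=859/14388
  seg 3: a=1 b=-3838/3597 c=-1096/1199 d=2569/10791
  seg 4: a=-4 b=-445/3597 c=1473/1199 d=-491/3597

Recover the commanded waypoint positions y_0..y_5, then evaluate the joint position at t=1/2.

y_0=3 y_1=-4 y_2=-1 y_3=1 y_4=-4 y_5=3
S(1/2) = 3225/19184

y_0 = S_0(0) = a_0 = 3
y_1 = S_1(0) = a_1 = -4
y_2 = S_2(0) = a_2 = -1
y_3 = S_3(0) = a_3 = 1
y_4 = S_4(0) = a_4 = -4
y_5 = S_4(3) = 3
t_q=1/2 is in segment 0 (τ=1/2); S_0(τ)=3225/19184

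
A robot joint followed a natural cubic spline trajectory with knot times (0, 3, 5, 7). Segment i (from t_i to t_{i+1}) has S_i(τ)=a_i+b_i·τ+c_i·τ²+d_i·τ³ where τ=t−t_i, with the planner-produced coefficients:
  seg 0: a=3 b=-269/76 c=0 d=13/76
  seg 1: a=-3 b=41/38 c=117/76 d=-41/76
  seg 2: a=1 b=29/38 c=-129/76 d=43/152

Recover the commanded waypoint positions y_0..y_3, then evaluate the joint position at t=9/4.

y_0=3 y_1=-3 y_2=1 y_3=-2
S(9/4) = -14667/4864

y_0 = S_0(0) = a_0 = 3
y_1 = S_1(0) = a_1 = -3
y_2 = S_2(0) = a_2 = 1
y_3 = S_2(2) = -2
t_q=9/4 is in segment 0 (τ=9/4); S_0(τ)=-14667/4864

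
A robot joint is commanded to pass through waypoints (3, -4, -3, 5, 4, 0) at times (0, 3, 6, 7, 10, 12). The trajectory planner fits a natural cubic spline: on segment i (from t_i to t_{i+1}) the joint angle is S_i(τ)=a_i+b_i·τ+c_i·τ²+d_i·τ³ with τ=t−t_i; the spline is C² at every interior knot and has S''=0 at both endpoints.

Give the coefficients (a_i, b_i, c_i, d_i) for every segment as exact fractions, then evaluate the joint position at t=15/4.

Δ: Δ0=-7/3, Δ1=1/3, Δ2=8, Δ3=-1/3, Δ4=-2
row 1: diag=12, rhs=16; c'=1/4, d'=4/3
row 2: denom=8−3·1/4=29/4; d'=(46−3·4/3)/(29/4)=168/29
row 3: denom=8−1·4/29=228/29; d'=(-50−1·168/29)/(228/29)=-809/114
row 4: denom=10−3·29/76=673/76; d'=(-10−3·-809/114)/(673/76)=858/673
back: M4=858/673
back: M3=-809/114−29/76·858/673=-15310/2019
back: M2=168/29−4/29·-15310/2019=13808/2019
back: M1=4/3−1/4·13808/2019=-760/2019
M: M0=0, M1=-760/2019, M2=13808/2019, M3=-15310/2019, M4=858/673, M5=0
seg 0: a=3, c=M0/2=0, d=(M1−M0)/(6·3)=-380/18171, b=Δ0−h0·(2M0+M1)/6=-4331/2019
seg 1: a=-4, c=M1/2=-380/2019, d=(M2−M1)/(6·3)=2428/6057, b=Δ1−h1·(2M1+M2)/6=-5471/2019
seg 2: a=-3, c=M2/2=6904/2019, d=(M3−M2)/(6·1)=-4853/2019, b=Δ2−h2·(2M2+M3)/6=14101/2019
seg 3: a=5, c=M3/2=-7655/2019, d=(M4−M3)/(6·3)=8942/18171, b=Δ3−h3·(2M3+M4)/6=4450/673
seg 4: a=4, c=M4/2=429/673, d=(M5−M4)/(6·2)=-143/1346, b=Δ4−h4·(2M4+M5)/6=-1918/673
t_q=15/4 → seg 1, τ=3/4; S=-4+-5471/2019·τ+-380/2019·τ²+2428/6057·τ³=-64275/10768

  seg 0: a=3 b=-4331/2019 c=0 d=-380/18171
  seg 1: a=-4 b=-5471/2019 c=-380/2019 d=2428/6057
  seg 2: a=-3 b=14101/2019 c=6904/2019 d=-4853/2019
  seg 3: a=5 b=4450/673 c=-7655/2019 d=8942/18171
  seg 4: a=4 b=-1918/673 c=429/673 d=-143/1346
S(15/4) = -64275/10768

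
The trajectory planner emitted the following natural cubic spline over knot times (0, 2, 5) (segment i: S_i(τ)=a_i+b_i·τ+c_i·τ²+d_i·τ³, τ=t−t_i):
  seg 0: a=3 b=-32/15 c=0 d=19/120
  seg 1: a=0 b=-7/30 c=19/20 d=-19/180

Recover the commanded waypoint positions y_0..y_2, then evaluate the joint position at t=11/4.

y_0=3 y_1=0 y_2=5
S(11/4) = 403/1280

y_0 = S_0(0) = a_0 = 3
y_1 = S_1(0) = a_1 = 0
y_2 = S_1(3) = 5
t_q=11/4 is in segment 1 (τ=3/4); S_1(τ)=403/1280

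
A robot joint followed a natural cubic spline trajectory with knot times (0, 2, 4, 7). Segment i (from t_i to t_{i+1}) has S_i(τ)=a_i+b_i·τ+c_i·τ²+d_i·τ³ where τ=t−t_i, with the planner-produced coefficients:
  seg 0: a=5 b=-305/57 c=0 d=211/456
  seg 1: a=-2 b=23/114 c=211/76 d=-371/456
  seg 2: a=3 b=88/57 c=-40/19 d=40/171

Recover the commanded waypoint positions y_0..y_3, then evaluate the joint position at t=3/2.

y_0 = S_0(0) = a_0 = 5
y_1 = S_1(0) = a_1 = -2
y_2 = S_2(0) = a_2 = 3
y_3 = S_2(3) = -5
t_q=3/2 is in segment 0 (τ=3/2); S_0(τ)=-1781/1216

y_0=5 y_1=-2 y_2=3 y_3=-5
S(3/2) = -1781/1216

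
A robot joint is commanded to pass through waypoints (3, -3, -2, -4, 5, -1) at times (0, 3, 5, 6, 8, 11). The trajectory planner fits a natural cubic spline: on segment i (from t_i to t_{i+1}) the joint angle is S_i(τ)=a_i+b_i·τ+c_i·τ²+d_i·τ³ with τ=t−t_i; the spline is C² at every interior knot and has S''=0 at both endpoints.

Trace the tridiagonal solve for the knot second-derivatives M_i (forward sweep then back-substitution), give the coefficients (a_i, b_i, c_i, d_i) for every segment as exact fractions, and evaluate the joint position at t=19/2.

  seg 0: a=3 b=-3275/1012 c=0 d=139/1012
  seg 1: a=-3 b=239/506 c=1251/1012 d=-1237/2024
  seg 2: a=-2 b=-485/253 c=-615/253 d=54/23
  seg 3: a=-4 b=67/253 c=1167/253 d=-2525/2024
  seg 4: a=5 b=1895/506 c=-2907/1012 d=323/1012
S(19/2) = 42355/8096

Δ: Δ0=-2, Δ1=1/2, Δ2=-2, Δ3=9/2, Δ4=-2
row 1: diag=10, rhs=15; c'=1/5, d'=3/2
row 2: denom=6−2·1/5=28/5; d'=(-15−2·3/2)/(28/5)=-45/14
row 3: denom=6−1·5/28=163/28; d'=(39−1·-45/14)/(163/28)=1182/163
row 4: denom=10−2·56/163=1518/163; d'=(-39−2·1182/163)/(1518/163)=-2907/506
back: M4=-2907/506
back: M3=1182/163−56/163·-2907/506=2334/253
back: M2=-45/14−5/28·2334/253=-1230/253
back: M1=3/2−1/5·-1230/253=1251/506
M: M0=0, M1=1251/506, M2=-1230/253, M3=2334/253, M4=-2907/506, M5=0
seg 0: a=3, c=M0/2=0, d=(M1−M0)/(6·3)=139/1012, b=Δ0−h0·(2M0+M1)/6=-3275/1012
seg 1: a=-3, c=M1/2=1251/1012, d=(M2−M1)/(6·2)=-1237/2024, b=Δ1−h1·(2M1+M2)/6=239/506
seg 2: a=-2, c=M2/2=-615/253, d=(M3−M2)/(6·1)=54/23, b=Δ2−h2·(2M2+M3)/6=-485/253
seg 3: a=-4, c=M3/2=1167/253, d=(M4−M3)/(6·2)=-2525/2024, b=Δ3−h3·(2M3+M4)/6=67/253
seg 4: a=5, c=M4/2=-2907/1012, d=(M5−M4)/(6·3)=323/1012, b=Δ4−h4·(2M4+M5)/6=1895/506
t_q=19/2 → seg 4, τ=3/2; S=5+1895/506·τ+-2907/1012·τ²+323/1012·τ³=42355/8096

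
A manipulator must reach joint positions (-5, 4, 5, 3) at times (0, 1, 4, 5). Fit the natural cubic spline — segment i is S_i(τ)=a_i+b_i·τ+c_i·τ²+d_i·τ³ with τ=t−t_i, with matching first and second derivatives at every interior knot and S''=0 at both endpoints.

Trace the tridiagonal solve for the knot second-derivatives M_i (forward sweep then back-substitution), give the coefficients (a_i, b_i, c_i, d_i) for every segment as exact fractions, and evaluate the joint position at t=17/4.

  seg 0: a=-5 b=152/15 c=0 d=-17/15
  seg 1: a=4 b=101/15 c=-17/5 d=19/45
  seg 2: a=5 b=-34/15 c=2/5 d=-2/15
S(17/4) = 713/160

Δ: Δ0=9, Δ1=1/3, Δ2=-2
row 1: diag=8, rhs=-52; c'=3/8, d'=-13/2
row 2: denom=8−3·3/8=55/8; d'=(-14−3·-13/2)/(55/8)=4/5
back: M2=4/5
back: M1=-13/2−3/8·4/5=-34/5
M: M0=0, M1=-34/5, M2=4/5, M3=0
seg 0: a=-5, c=M0/2=0, d=(M1−M0)/(6·1)=-17/15, b=Δ0−h0·(2M0+M1)/6=152/15
seg 1: a=4, c=M1/2=-17/5, d=(M2−M1)/(6·3)=19/45, b=Δ1−h1·(2M1+M2)/6=101/15
seg 2: a=5, c=M2/2=2/5, d=(M3−M2)/(6·1)=-2/15, b=Δ2−h2·(2M2+M3)/6=-34/15
t_q=17/4 → seg 2, τ=1/4; S=5+-34/15·τ+2/5·τ²+-2/15·τ³=713/160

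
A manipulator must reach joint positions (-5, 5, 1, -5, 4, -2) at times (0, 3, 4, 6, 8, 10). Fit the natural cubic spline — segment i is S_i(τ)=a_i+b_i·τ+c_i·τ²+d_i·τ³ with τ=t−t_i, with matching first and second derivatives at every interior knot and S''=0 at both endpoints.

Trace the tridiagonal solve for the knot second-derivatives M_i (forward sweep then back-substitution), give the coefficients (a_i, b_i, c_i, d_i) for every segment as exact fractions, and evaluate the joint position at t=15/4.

  seg 0: a=-5 b=23239/3846 c=0 d=-3473/11538
  seg 1: a=5 b=-4009/1923 c=-3473/1282 d=3053/3846
  seg 2: a=1 b=-19697/3846 c=-210/641 d=10679/15384
  seg 3: a=-5 b=3650/1923 c=9839/2564 d=-9755/7692
  seg 4: a=4 b=3902/1923 c=-9671/2564 d=9671/15384
S(15/4) = 184401/82048

Δ: Δ0=10/3, Δ1=-4, Δ2=-3, Δ3=9/2, Δ4=-3
row 1: diag=8, rhs=-44; c'=1/8, d'=-11/2
row 2: denom=6−1·1/8=47/8; d'=(6−1·-11/2)/(47/8)=92/47
row 3: denom=8−2·16/47=344/47; d'=(45−2·92/47)/(344/47)=1931/344
row 4: denom=8−2·47/172=641/86; d'=(-45−2·1931/344)/(641/86)=-9671/1282
back: M4=-9671/1282
back: M3=1931/344−47/172·-9671/1282=9839/1282
back: M2=92/47−16/47·9839/1282=-420/641
back: M1=-11/2−1/8·-420/641=-3473/641
M: M0=0, M1=-3473/641, M2=-420/641, M3=9839/1282, M4=-9671/1282, M5=0
seg 0: a=-5, c=M0/2=0, d=(M1−M0)/(6·3)=-3473/11538, b=Δ0−h0·(2M0+M1)/6=23239/3846
seg 1: a=5, c=M1/2=-3473/1282, d=(M2−M1)/(6·1)=3053/3846, b=Δ1−h1·(2M1+M2)/6=-4009/1923
seg 2: a=1, c=M2/2=-210/641, d=(M3−M2)/(6·2)=10679/15384, b=Δ2−h2·(2M2+M3)/6=-19697/3846
seg 3: a=-5, c=M3/2=9839/2564, d=(M4−M3)/(6·2)=-9755/7692, b=Δ3−h3·(2M3+M4)/6=3650/1923
seg 4: a=4, c=M4/2=-9671/2564, d=(M5−M4)/(6·2)=9671/15384, b=Δ4−h4·(2M4+M5)/6=3902/1923
t_q=15/4 → seg 1, τ=3/4; S=5+-4009/1923·τ+-3473/1282·τ²+3053/3846·τ³=184401/82048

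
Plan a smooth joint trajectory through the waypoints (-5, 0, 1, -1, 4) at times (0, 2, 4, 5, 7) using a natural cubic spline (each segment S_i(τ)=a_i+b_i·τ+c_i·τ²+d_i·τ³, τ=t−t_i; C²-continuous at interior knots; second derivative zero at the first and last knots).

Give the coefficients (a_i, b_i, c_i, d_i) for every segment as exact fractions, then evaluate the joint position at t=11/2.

Δ: Δ0=5/2, Δ1=1/2, Δ2=-2, Δ3=5/2
row 1: diag=8, rhs=-12; c'=1/4, d'=-3/2
row 2: denom=6−2·1/4=11/2; d'=(-15−2·-3/2)/(11/2)=-24/11
row 3: denom=6−1·2/11=64/11; d'=(27−1·-24/11)/(64/11)=321/64
back: M3=321/64
back: M2=-24/11−2/11·321/64=-99/32
back: M1=-3/2−1/4·-99/32=-93/128
M: M0=0, M1=-93/128, M2=-99/32, M3=321/64, M4=0
seg 0: a=-5, c=M0/2=0, d=(M1−M0)/(6·2)=-31/512, b=Δ0−h0·(2M0+M1)/6=351/128
seg 1: a=0, c=M1/2=-93/256, d=(M2−M1)/(6·2)=-101/512, b=Δ1−h1·(2M1+M2)/6=129/64
seg 2: a=1, c=M2/2=-99/64, d=(M3−M2)/(6·1)=173/128, b=Δ2−h2·(2M2+M3)/6=-231/128
seg 3: a=-1, c=M3/2=321/128, d=(M4−M3)/(6·2)=-107/256, b=Δ3−h3·(2M3+M4)/6=-27/32
t_q=11/2 → seg 3, τ=1/2; S=-1+-27/32·τ+321/128·τ²+-107/256·τ³=-1735/2048

  seg 0: a=-5 b=351/128 c=0 d=-31/512
  seg 1: a=0 b=129/64 c=-93/256 d=-101/512
  seg 2: a=1 b=-231/128 c=-99/64 d=173/128
  seg 3: a=-1 b=-27/32 c=321/128 d=-107/256
S(11/2) = -1735/2048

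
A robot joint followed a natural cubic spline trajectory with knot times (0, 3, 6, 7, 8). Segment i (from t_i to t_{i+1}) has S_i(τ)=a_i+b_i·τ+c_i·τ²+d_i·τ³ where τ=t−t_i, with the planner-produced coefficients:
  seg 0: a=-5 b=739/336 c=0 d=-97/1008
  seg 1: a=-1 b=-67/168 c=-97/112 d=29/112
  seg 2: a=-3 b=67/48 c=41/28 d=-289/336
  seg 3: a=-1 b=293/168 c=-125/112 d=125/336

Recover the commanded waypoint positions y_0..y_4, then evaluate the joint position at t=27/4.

y_0 = S_0(0) = a_0 = -5
y_1 = S_1(0) = a_1 = -1
y_2 = S_2(0) = a_2 = -3
y_3 = S_3(0) = a_3 = -1
y_4 = S_3(1) = 0
t_q=27/4 is in segment 2 (τ=3/4); S_2(τ)=-10697/7168

y_0=-5 y_1=-1 y_2=-3 y_3=-1 y_4=0
S(27/4) = -10697/7168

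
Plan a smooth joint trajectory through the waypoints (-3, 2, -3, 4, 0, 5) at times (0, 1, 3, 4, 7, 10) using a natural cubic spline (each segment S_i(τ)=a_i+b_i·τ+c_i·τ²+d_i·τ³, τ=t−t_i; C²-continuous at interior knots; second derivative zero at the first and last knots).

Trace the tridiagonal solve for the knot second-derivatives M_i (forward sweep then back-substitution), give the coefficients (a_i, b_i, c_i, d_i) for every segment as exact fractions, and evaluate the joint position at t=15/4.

Δ: Δ0=5, Δ1=-5/2, Δ2=7, Δ3=-4/3, Δ4=5/3
row 1: diag=6, rhs=-45; c'=1/3, d'=-15/2
row 2: denom=6−2·1/3=16/3; d'=(57−2·-15/2)/(16/3)=27/2
row 3: denom=8−1·3/16=125/16; d'=(-50−1·27/2)/(125/16)=-1016/125
row 4: denom=12−3·48/125=1356/125; d'=(18−3·-1016/125)/(1356/125)=883/226
back: M4=883/226
back: M3=-1016/125−48/125·883/226=-1088/113
back: M2=27/2−3/16·-1088/113=3459/226
back: M1=-15/2−1/3·3459/226=-1424/113
M: M0=0, M1=-1424/113, M2=3459/226, M3=-1088/113, M4=883/226, M5=0
seg 0: a=-3, c=M0/2=0, d=(M1−M0)/(6·1)=-712/339, b=Δ0−h0·(2M0+M1)/6=2407/339
seg 1: a=2, c=M1/2=-712/113, d=(M2−M1)/(6·2)=6307/2712, b=Δ1−h1·(2M1+M2)/6=271/339
seg 2: a=-3, c=M2/2=3459/452, d=(M3−M2)/(6·1)=-5635/1356, b=Δ2−h2·(2M2+M3)/6=2375/678
seg 3: a=4, c=M3/2=-544/113, d=(M4−M3)/(6·3)=3059/4068, b=Δ3−h3·(2M3+M4)/6=8599/1356
seg 4: a=0, c=M4/2=883/452, d=(M5−M4)/(6·3)=-883/4068, b=Δ4−h4·(2M4+M5)/6=-1519/678
t_q=15/4 → seg 2, τ=3/4; S=-3+2375/678·τ+3459/452·τ²+-5635/1356·τ³=63025/28928

  seg 0: a=-3 b=2407/339 c=0 d=-712/339
  seg 1: a=2 b=271/339 c=-712/113 d=6307/2712
  seg 2: a=-3 b=2375/678 c=3459/452 d=-5635/1356
  seg 3: a=4 b=8599/1356 c=-544/113 d=3059/4068
  seg 4: a=0 b=-1519/678 c=883/452 d=-883/4068
S(15/4) = 63025/28928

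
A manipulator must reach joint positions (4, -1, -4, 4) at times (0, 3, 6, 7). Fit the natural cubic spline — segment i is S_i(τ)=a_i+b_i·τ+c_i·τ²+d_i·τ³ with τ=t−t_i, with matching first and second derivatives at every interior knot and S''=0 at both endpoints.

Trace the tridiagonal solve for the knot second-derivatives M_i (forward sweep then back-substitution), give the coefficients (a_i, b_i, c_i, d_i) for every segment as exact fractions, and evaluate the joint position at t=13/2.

Δ: Δ0=-5/3, Δ1=-1, Δ2=8
row 1: diag=12, rhs=4; c'=1/4, d'=1/3
row 2: denom=8−3·1/4=29/4; d'=(54−3·1/3)/(29/4)=212/29
back: M2=212/29
back: M1=1/3−1/4·212/29=-130/87
M: M0=0, M1=-130/87, M2=212/29, M3=0
seg 0: a=4, c=M0/2=0, d=(M1−M0)/(6·3)=-65/783, b=Δ0−h0·(2M0+M1)/6=-80/87
seg 1: a=-1, c=M1/2=-65/87, d=(M2−M1)/(6·3)=383/783, b=Δ1−h1·(2M1+M2)/6=-275/87
seg 2: a=-4, c=M2/2=106/29, d=(M3−M2)/(6·1)=-106/87, b=Δ2−h2·(2M2+M3)/6=484/87
t_q=13/2 → seg 2, τ=1/2; S=-4+484/87·τ+106/29·τ²+-106/87·τ³=-53/116

  seg 0: a=4 b=-80/87 c=0 d=-65/783
  seg 1: a=-1 b=-275/87 c=-65/87 d=383/783
  seg 2: a=-4 b=484/87 c=106/29 d=-106/87
S(13/2) = -53/116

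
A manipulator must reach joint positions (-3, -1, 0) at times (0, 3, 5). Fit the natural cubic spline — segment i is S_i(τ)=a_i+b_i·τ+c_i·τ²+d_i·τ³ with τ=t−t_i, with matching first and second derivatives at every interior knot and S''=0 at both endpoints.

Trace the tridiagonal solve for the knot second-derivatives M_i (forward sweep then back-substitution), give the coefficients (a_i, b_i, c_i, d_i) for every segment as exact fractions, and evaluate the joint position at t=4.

Δ: Δ0=2/3, Δ1=1/2
row 1: diag=10, rhs=-1; c'=1/5, d'=-1/10
back: M1=-1/10
M: M0=0, M1=-1/10, M2=0
seg 0: a=-3, c=M0/2=0, d=(M1−M0)/(6·3)=-1/180, b=Δ0−h0·(2M0+M1)/6=43/60
seg 1: a=-1, c=M1/2=-1/20, d=(M2−M1)/(6·2)=1/120, b=Δ1−h1·(2M1+M2)/6=17/30
t_q=4 → seg 1, τ=1; S=-1+17/30·τ+-1/20·τ²+1/120·τ³=-19/40

  seg 0: a=-3 b=43/60 c=0 d=-1/180
  seg 1: a=-1 b=17/30 c=-1/20 d=1/120
S(4) = -19/40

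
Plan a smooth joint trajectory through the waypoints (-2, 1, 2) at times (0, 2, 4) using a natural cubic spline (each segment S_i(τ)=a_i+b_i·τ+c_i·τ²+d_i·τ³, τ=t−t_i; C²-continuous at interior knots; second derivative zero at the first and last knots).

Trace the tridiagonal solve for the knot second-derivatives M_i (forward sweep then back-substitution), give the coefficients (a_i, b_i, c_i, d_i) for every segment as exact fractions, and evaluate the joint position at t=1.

  seg 0: a=-2 b=7/4 c=0 d=-1/16
  seg 1: a=1 b=1 c=-3/8 d=1/16
S(1) = -5/16

Δ: Δ0=3/2, Δ1=1/2
row 1: diag=8, rhs=-6; c'=1/4, d'=-3/4
back: M1=-3/4
M: M0=0, M1=-3/4, M2=0
seg 0: a=-2, c=M0/2=0, d=(M1−M0)/(6·2)=-1/16, b=Δ0−h0·(2M0+M1)/6=7/4
seg 1: a=1, c=M1/2=-3/8, d=(M2−M1)/(6·2)=1/16, b=Δ1−h1·(2M1+M2)/6=1
t_q=1 → seg 0, τ=1; S=-2+7/4·τ+0·τ²+-1/16·τ³=-5/16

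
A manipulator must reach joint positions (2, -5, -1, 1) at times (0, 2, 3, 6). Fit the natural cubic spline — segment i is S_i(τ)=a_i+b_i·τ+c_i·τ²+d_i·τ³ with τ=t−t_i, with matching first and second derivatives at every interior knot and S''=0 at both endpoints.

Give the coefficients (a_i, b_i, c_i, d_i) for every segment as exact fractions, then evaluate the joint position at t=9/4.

  seg 0: a=2 b=-1747/282 c=0 d=95/141
  seg 1: a=-5 b=533/282 c=190/47 d=-545/282
  seg 2: a=-1 b=589/141 c=-165/94 d=55/282
S(9/4) = -25899/6016

Δ: Δ0=-7/2, Δ1=4, Δ2=2/3
row 1: diag=6, rhs=45; c'=1/6, d'=15/2
row 2: denom=8−1·1/6=47/6; d'=(-20−1·15/2)/(47/6)=-165/47
back: M2=-165/47
back: M1=15/2−1/6·-165/47=380/47
M: M0=0, M1=380/47, M2=-165/47, M3=0
seg 0: a=2, c=M0/2=0, d=(M1−M0)/(6·2)=95/141, b=Δ0−h0·(2M0+M1)/6=-1747/282
seg 1: a=-5, c=M1/2=190/47, d=(M2−M1)/(6·1)=-545/282, b=Δ1−h1·(2M1+M2)/6=533/282
seg 2: a=-1, c=M2/2=-165/94, d=(M3−M2)/(6·3)=55/282, b=Δ2−h2·(2M2+M3)/6=589/141
t_q=9/4 → seg 1, τ=1/4; S=-5+533/282·τ+190/47·τ²+-545/282·τ³=-25899/6016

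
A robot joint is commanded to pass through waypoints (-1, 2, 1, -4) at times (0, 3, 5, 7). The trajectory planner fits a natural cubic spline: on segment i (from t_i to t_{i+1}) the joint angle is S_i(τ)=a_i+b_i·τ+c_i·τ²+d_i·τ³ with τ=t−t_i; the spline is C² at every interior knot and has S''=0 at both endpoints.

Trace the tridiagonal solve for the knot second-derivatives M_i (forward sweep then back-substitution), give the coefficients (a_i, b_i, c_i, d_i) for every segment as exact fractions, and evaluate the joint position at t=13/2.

  seg 0: a=-1 b=25/19 c=0 d=-2/57
  seg 1: a=2 b=7/19 c=-6/19 d=-9/152
  seg 2: a=1 b=-61/38 c=-51/76 d=17/152
S(13/2) = -3089/1216

Δ: Δ0=1, Δ1=-1/2, Δ2=-5/2
row 1: diag=10, rhs=-9; c'=1/5, d'=-9/10
row 2: denom=8−2·1/5=38/5; d'=(-12−2·-9/10)/(38/5)=-51/38
back: M2=-51/38
back: M1=-9/10−1/5·-51/38=-12/19
M: M0=0, M1=-12/19, M2=-51/38, M3=0
seg 0: a=-1, c=M0/2=0, d=(M1−M0)/(6·3)=-2/57, b=Δ0−h0·(2M0+M1)/6=25/19
seg 1: a=2, c=M1/2=-6/19, d=(M2−M1)/(6·2)=-9/152, b=Δ1−h1·(2M1+M2)/6=7/19
seg 2: a=1, c=M2/2=-51/76, d=(M3−M2)/(6·2)=17/152, b=Δ2−h2·(2M2+M3)/6=-61/38
t_q=13/2 → seg 2, τ=3/2; S=1+-61/38·τ+-51/76·τ²+17/152·τ³=-3089/1216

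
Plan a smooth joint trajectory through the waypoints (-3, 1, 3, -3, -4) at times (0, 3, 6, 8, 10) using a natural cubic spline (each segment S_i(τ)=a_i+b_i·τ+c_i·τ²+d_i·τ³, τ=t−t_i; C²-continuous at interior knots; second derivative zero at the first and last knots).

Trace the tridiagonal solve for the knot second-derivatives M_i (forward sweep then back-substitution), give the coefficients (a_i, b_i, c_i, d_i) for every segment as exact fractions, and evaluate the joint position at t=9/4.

  seg 0: a=-3 b=321/280 c=0 d=157/7560
  seg 1: a=1 b=239/140 c=157/840 d=-269/1512
  seg 2: a=3 b=-79/40 c=-99/70 d=101/224
  seg 3: a=-3 b=-311/140 c=723/560 d=-241/1120
S(9/4) = -471/2560

Δ: Δ0=4/3, Δ1=2/3, Δ2=-3, Δ3=-1/2
row 1: diag=12, rhs=-4; c'=1/4, d'=-1/3
row 2: denom=10−3·1/4=37/4; d'=(-22−3·-1/3)/(37/4)=-84/37
row 3: denom=8−2·8/37=280/37; d'=(15−2·-84/37)/(280/37)=723/280
back: M3=723/280
back: M2=-84/37−8/37·723/280=-99/35
back: M1=-1/3−1/4·-99/35=157/420
M: M0=0, M1=157/420, M2=-99/35, M3=723/280, M4=0
seg 0: a=-3, c=M0/2=0, d=(M1−M0)/(6·3)=157/7560, b=Δ0−h0·(2M0+M1)/6=321/280
seg 1: a=1, c=M1/2=157/840, d=(M2−M1)/(6·3)=-269/1512, b=Δ1−h1·(2M1+M2)/6=239/140
seg 2: a=3, c=M2/2=-99/70, d=(M3−M2)/(6·2)=101/224, b=Δ2−h2·(2M2+M3)/6=-79/40
seg 3: a=-3, c=M3/2=723/560, d=(M4−M3)/(6·2)=-241/1120, b=Δ3−h3·(2M3+M4)/6=-311/140
t_q=9/4 → seg 0, τ=9/4; S=-3+321/280·τ+0·τ²+157/7560·τ³=-471/2560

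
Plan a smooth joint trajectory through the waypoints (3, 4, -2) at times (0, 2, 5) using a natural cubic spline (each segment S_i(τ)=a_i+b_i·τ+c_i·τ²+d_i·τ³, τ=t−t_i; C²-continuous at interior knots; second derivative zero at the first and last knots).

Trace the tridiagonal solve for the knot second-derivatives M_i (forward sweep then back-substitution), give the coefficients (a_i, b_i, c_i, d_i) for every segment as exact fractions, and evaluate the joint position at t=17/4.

Δ: Δ0=1/2, Δ1=-2
row 1: diag=10, rhs=-15; c'=3/10, d'=-3/2
back: M1=-3/2
M: M0=0, M1=-3/2, M2=0
seg 0: a=3, c=M0/2=0, d=(M1−M0)/(6·2)=-1/8, b=Δ0−h0·(2M0+M1)/6=1
seg 1: a=4, c=M1/2=-3/4, d=(M2−M1)/(6·3)=1/12, b=Δ1−h1·(2M1+M2)/6=-1/2
t_q=17/4 → seg 1, τ=9/4; S=4+-1/2·τ+-3/4·τ²+1/12·τ³=7/256

  seg 0: a=3 b=1 c=0 d=-1/8
  seg 1: a=4 b=-1/2 c=-3/4 d=1/12
S(17/4) = 7/256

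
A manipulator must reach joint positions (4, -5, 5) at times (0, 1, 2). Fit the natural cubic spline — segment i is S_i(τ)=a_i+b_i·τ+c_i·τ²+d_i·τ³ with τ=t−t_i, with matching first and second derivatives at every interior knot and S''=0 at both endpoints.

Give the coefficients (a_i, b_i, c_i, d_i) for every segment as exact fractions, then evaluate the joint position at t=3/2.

Δ: Δ0=-9, Δ1=10
row 1: diag=4, rhs=114; c'=1/4, d'=57/2
back: M1=57/2
M: M0=0, M1=57/2, M2=0
seg 0: a=4, c=M0/2=0, d=(M1−M0)/(6·1)=19/4, b=Δ0−h0·(2M0+M1)/6=-55/4
seg 1: a=-5, c=M1/2=57/4, d=(M2−M1)/(6·1)=-19/4, b=Δ1−h1·(2M1+M2)/6=1/2
t_q=3/2 → seg 1, τ=1/2; S=-5+1/2·τ+57/4·τ²+-19/4·τ³=-57/32

  seg 0: a=4 b=-55/4 c=0 d=19/4
  seg 1: a=-5 b=1/2 c=57/4 d=-19/4
S(3/2) = -57/32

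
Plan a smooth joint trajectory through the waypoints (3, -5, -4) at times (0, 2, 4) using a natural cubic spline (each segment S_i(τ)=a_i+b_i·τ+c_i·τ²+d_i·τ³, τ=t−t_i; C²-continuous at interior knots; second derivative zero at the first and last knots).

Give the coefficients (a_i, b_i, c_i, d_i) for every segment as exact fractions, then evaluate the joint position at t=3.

  seg 0: a=3 b=-41/8 c=0 d=9/32
  seg 1: a=-5 b=-7/4 c=27/16 d=-9/32
S(3) = -171/32

Δ: Δ0=-4, Δ1=1/2
row 1: diag=8, rhs=27; c'=1/4, d'=27/8
back: M1=27/8
M: M0=0, M1=27/8, M2=0
seg 0: a=3, c=M0/2=0, d=(M1−M0)/(6·2)=9/32, b=Δ0−h0·(2M0+M1)/6=-41/8
seg 1: a=-5, c=M1/2=27/16, d=(M2−M1)/(6·2)=-9/32, b=Δ1−h1·(2M1+M2)/6=-7/4
t_q=3 → seg 1, τ=1; S=-5+-7/4·τ+27/16·τ²+-9/32·τ³=-171/32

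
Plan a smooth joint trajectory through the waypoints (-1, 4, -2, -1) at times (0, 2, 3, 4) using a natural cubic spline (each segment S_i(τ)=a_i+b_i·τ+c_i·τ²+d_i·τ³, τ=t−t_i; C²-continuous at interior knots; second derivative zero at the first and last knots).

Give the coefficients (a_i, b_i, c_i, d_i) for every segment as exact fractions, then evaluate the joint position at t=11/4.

  seg 0: a=-1 b=279/46 c=0 d=-41/46
  seg 1: a=4 b=-213/46 c=-123/23 d=183/46
  seg 2: a=-2 b=-78/23 c=303/46 d=-101/46
S(11/4) = -2363/2944

Δ: Δ0=5/2, Δ1=-6, Δ2=1
row 1: diag=6, rhs=-51; c'=1/6, d'=-17/2
row 2: denom=4−1·1/6=23/6; d'=(42−1·-17/2)/(23/6)=303/23
back: M2=303/23
back: M1=-17/2−1/6·303/23=-246/23
M: M0=0, M1=-246/23, M2=303/23, M3=0
seg 0: a=-1, c=M0/2=0, d=(M1−M0)/(6·2)=-41/46, b=Δ0−h0·(2M0+M1)/6=279/46
seg 1: a=4, c=M1/2=-123/23, d=(M2−M1)/(6·1)=183/46, b=Δ1−h1·(2M1+M2)/6=-213/46
seg 2: a=-2, c=M2/2=303/46, d=(M3−M2)/(6·1)=-101/46, b=Δ2−h2·(2M2+M3)/6=-78/23
t_q=11/4 → seg 1, τ=3/4; S=4+-213/46·τ+-123/23·τ²+183/46·τ³=-2363/2944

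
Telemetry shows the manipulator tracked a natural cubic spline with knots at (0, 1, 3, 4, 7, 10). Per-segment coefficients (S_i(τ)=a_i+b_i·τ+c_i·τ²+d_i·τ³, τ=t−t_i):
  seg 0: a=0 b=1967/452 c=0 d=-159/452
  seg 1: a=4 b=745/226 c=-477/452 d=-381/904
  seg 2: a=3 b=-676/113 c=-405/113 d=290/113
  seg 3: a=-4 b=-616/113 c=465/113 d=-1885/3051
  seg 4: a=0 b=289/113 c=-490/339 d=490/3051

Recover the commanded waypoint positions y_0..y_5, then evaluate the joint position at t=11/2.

y_0 = S_0(0) = a_0 = 0
y_1 = S_1(0) = a_1 = 4
y_2 = S_2(0) = a_2 = 3
y_3 = S_3(0) = a_3 = -4
y_4 = S_4(0) = a_4 = 0
y_5 = S_4(3) = -1
t_q=11/2 is in segment 3 (τ=3/2); S_3(τ)=-4523/904

y_0=0 y_1=4 y_2=3 y_3=-4 y_4=0 y_5=-1
S(11/2) = -4523/904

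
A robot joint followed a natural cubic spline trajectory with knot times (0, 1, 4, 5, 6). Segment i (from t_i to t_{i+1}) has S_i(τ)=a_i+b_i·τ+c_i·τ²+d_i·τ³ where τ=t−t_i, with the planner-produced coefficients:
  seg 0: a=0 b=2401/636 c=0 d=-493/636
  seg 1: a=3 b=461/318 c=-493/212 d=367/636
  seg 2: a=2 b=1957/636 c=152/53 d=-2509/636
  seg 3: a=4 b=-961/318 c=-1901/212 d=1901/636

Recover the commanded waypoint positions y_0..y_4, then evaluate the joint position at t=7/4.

y_0 = S_0(0) = a_0 = 0
y_1 = S_1(0) = a_1 = 3
y_2 = S_2(0) = a_2 = 2
y_3 = S_3(0) = a_3 = 4
y_4 = S_3(1) = -5
t_q=7/4 is in segment 1 (τ=3/4); S_1(τ)=41011/13568

y_0=0 y_1=3 y_2=2 y_3=4 y_4=-5
S(7/4) = 41011/13568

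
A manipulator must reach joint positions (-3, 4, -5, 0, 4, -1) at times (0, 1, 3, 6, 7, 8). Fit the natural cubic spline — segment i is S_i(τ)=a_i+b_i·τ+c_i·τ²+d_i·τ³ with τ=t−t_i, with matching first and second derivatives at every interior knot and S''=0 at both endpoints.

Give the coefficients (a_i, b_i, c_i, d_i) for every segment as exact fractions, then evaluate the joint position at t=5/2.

  seg 0: a=-3 b=4219/456 c=0 d=-1027/456
  seg 1: a=4 b=569/228 c=-1027/152 d=743/456
  seg 2: a=-5 b=-1135/228 c=459/152 d=-367/1368
  seg 3: a=0 b=2689/456 c=23/38 d=-1141/456
  seg 4: a=4 b=-91/228 c=-1049/152 d=1049/456
S(5/2) = -2383/1216

Δ: Δ0=7, Δ1=-9/2, Δ2=5/3, Δ3=4, Δ4=-5
row 1: diag=6, rhs=-69; c'=1/3, d'=-23/2
row 2: denom=10−2·1/3=28/3; d'=(37−2·-23/2)/(28/3)=45/7
row 3: denom=8−3·9/28=197/28; d'=(14−3·45/7)/(197/28)=-148/197
row 4: denom=4−1·28/197=760/197; d'=(-54−1·-148/197)/(760/197)=-1049/76
back: M4=-1049/76
back: M3=-148/197−28/197·-1049/76=23/19
back: M2=45/7−9/28·23/19=459/76
back: M1=-23/2−1/3·459/76=-1027/76
M: M0=0, M1=-1027/76, M2=459/76, M3=23/19, M4=-1049/76, M5=0
seg 0: a=-3, c=M0/2=0, d=(M1−M0)/(6·1)=-1027/456, b=Δ0−h0·(2M0+M1)/6=4219/456
seg 1: a=4, c=M1/2=-1027/152, d=(M2−M1)/(6·2)=743/456, b=Δ1−h1·(2M1+M2)/6=569/228
seg 2: a=-5, c=M2/2=459/152, d=(M3−M2)/(6·3)=-367/1368, b=Δ2−h2·(2M2+M3)/6=-1135/228
seg 3: a=0, c=M3/2=23/38, d=(M4−M3)/(6·1)=-1141/456, b=Δ3−h3·(2M3+M4)/6=2689/456
seg 4: a=4, c=M4/2=-1049/152, d=(M5−M4)/(6·1)=1049/456, b=Δ4−h4·(2M4+M5)/6=-91/228
t_q=5/2 → seg 1, τ=3/2; S=4+569/228·τ+-1027/152·τ²+743/456·τ³=-2383/1216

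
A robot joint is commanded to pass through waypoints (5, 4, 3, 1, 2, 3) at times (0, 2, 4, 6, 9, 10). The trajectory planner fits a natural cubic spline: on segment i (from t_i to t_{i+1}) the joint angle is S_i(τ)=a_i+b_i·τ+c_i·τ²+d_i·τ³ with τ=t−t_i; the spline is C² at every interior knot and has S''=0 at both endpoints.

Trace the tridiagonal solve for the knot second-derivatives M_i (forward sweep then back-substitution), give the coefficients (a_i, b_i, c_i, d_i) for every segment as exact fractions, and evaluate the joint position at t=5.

  seg 0: a=5 b=-1660/3003 c=0 d=317/24024
  seg 1: a=4 b=-2369/6006 c=317/4004 d=-1585/24024
  seg 2: a=3 b=-373/429 c=-317/1001 d=755/6006
  seg 3: a=1 b=-145/231 c=438/1001 d=-32/819
  seg 4: a=2 b=2831/3003 c=86/1001 d=-86/3003
S(5) = 353/182

Δ: Δ0=-1/2, Δ1=-1/2, Δ2=-1, Δ3=1/3, Δ4=1
row 1: diag=8, rhs=0; c'=1/4, d'=0
row 2: denom=8−2·1/4=15/2; d'=(-3−2·0)/(15/2)=-2/5
row 3: denom=10−2·4/15=142/15; d'=(8−2·-2/5)/(142/15)=66/71
row 4: denom=8−3·45/142=1001/142; d'=(4−3·66/71)/(1001/142)=172/1001
back: M4=172/1001
back: M3=66/71−45/142·172/1001=876/1001
back: M2=-2/5−4/15·876/1001=-634/1001
back: M1=0−1/4·-634/1001=317/2002
M: M0=0, M1=317/2002, M2=-634/1001, M3=876/1001, M4=172/1001, M5=0
seg 0: a=5, c=M0/2=0, d=(M1−M0)/(6·2)=317/24024, b=Δ0−h0·(2M0+M1)/6=-1660/3003
seg 1: a=4, c=M1/2=317/4004, d=(M2−M1)/(6·2)=-1585/24024, b=Δ1−h1·(2M1+M2)/6=-2369/6006
seg 2: a=3, c=M2/2=-317/1001, d=(M3−M2)/(6·2)=755/6006, b=Δ2−h2·(2M2+M3)/6=-373/429
seg 3: a=1, c=M3/2=438/1001, d=(M4−M3)/(6·3)=-32/819, b=Δ3−h3·(2M3+M4)/6=-145/231
seg 4: a=2, c=M4/2=86/1001, d=(M5−M4)/(6·1)=-86/3003, b=Δ4−h4·(2M4+M5)/6=2831/3003
t_q=5 → seg 2, τ=1; S=3+-373/429·τ+-317/1001·τ²+755/6006·τ³=353/182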